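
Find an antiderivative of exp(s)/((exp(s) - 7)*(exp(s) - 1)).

log(exp(s) - 7)/6 - log(exp(s) - 1)/6 + C

Let u = e^s, du = e^s ds.
The integral becomes ∫ du/((u-7)(u-1)); decompose into partial fractions.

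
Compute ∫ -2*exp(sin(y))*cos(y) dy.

Let u = sin(y), so du = (cos(y)) dy.
Rewriting, the integral becomes -2·∫ e^u du = -2·e^u.
Substituting back, u = sin(y).

-2*exp(sin(y)) + C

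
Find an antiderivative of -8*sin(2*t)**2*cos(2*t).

-4*sin(2*t)**3/3 + C

Let u = sin(2*t), so du = (2*cos(2*t)) dt.
Rewriting, the integral becomes -4·∫ u^2 du = -4·u^3/3.
Substituting back, u = sin(2*t).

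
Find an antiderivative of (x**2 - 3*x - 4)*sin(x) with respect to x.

-x**2*cos(x) + 2*x*sin(x) + 3*x*cos(x) - 3*sin(x) + 6*cos(x) + C

Use integration by parts with u = x**2 - 3*x - 4, dv = sin(x) dx, so v = -cos(x).
Apply parts 2 times (tabular method): alternate signs, differentiate u down to 0, integrate dv up.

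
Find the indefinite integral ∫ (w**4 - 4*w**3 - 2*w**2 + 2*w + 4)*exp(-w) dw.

Use integration by parts with u = w**4 - 4*w**3 - 2*w**2 + 2*w + 4, dv = exp(-w) dw, so v = -exp(-w).
Apply parts 4 times (tabular method): alternate signs, differentiate u down to 0, integrate dv up.

(-w**4 + 2*w**2 + 2*w - 2)*exp(-w) + C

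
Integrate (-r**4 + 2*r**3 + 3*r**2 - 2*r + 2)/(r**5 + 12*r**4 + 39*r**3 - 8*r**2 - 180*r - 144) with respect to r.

Factor the denominator: (r - 2)*(r + 1)*(r + 3)*(r + 4)*(r + 6).
Partial-fraction decomposition: -803/(120*(r + 6)) + 163/(18*(r + 4)) - 10/(3*(r + 3)) - 2/(45*(r + 1)) + 1/(72*(r - 2)).
Integrate each term: A/(r−a) contributes A·log|r−a|.

log(r - 2)/72 - 2*log(r + 1)/45 - 10*log(r + 3)/3 + 163*log(r + 4)/18 - 803*log(r + 6)/120 + C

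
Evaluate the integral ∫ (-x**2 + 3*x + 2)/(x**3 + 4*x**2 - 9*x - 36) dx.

Factor the denominator: (x - 3)*(x + 3)*(x + 4).
Partial-fraction decomposition: -26/(7*(x + 4)) + 8/(3*(x + 3)) + 1/(21*(x - 3)).
Integrate each term: A/(x−a) contributes A·log|x−a|.

log(x - 3)/21 + 8*log(x + 3)/3 - 26*log(x + 4)/7 + C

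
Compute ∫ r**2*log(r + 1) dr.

Use integration by parts with u = log(r + 1), dv = r**2 dr.
Then du = 1/(r + 1) dr and v = r**3/3.

r**3*log(r + 1)/3 - r**3/9 + r**2/6 - r/3 + log(r + 1)/3 + C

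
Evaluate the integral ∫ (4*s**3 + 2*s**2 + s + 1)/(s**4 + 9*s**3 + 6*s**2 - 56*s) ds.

-log(s)/56 + 43*log(s - 2)/108 - 227*log(s + 4)/72 + 1280*log(s + 7)/189 + C

Factor the denominator: s*(s - 2)*(s + 4)*(s + 7).
Partial-fraction decomposition: 1280/(189*(s + 7)) - 227/(72*(s + 4)) + 43/(108*(s - 2)) - 1/(56*s).
Integrate each term: A/(s−a) contributes A·log|s−a|.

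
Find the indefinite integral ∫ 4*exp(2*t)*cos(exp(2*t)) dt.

Let u = exp(2*t), so du = (2*exp(2*t)) dt.
Rewriting, the integral becomes 2·∫ cos(u) du = 2·sin(u).
Substituting back, u = exp(2*t).

2*sin(exp(2*t)) + C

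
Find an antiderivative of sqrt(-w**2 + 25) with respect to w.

w*sqrt(-w**2 + 25)/2 + 25*asin(w/5)/2 + C

Substitute w = 5·sin(θ), so dw = 5·cos(θ) dθ and the radical becomes sqrt(-w**2 + 25) = 5·cos(θ) by the Pythagorean identity.
Integrate the resulting trig expression in θ, then back-substitute θ = asin(w/5), sin(θ) = w/5, cos(θ) = sqrt(-w**2 + 25)/5 (absorbing any constant into C).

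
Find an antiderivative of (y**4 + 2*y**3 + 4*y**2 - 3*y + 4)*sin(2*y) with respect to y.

Use integration by parts with u = y**4 + 2*y**3 + 4*y**2 - 3*y + 4, dv = sin(2*y) dy, so v = -cos(2*y)/2.
Apply parts 4 times (tabular method): alternate signs, differentiate u down to 0, integrate dv up.

-y**4*cos(2*y)/2 + y**3*sin(2*y) - y**3*cos(2*y) + 3*y**2*sin(2*y)/2 - y**2*cos(2*y)/2 + y*sin(2*y)/2 + 3*y*cos(2*y) - 3*sin(2*y)/2 - 7*cos(2*y)/4 + C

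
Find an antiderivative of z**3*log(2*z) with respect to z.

z**4*(log(z) + log(2))/4 - z**4/16 + C

Use integration by parts with u = log(2*z), dv = z**3 dz.
Then du = 1/z dz and v = z**4/4.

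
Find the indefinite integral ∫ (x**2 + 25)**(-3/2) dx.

Substitute x = 5·tan(θ), so dx = 5·sec(θ)^2 dθ and the radical becomes sqrt(x**2 + 25) = 5·sec(θ) by the Pythagorean identity.
Integrate the resulting trig expression in θ, then back-substitute tan(θ) = x/5, sec(θ) = sqrt(x**2 + 25)/5 (absorbing any constant into C).

x/(25*sqrt(x**2 + 25)) + C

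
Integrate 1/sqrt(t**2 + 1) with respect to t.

log(t + sqrt(t**2 + 1)) + C

Substitute t = tan(θ), so dt = sec(θ)^2 dθ and the radical becomes sqrt(t**2 + 1) = sec(θ) by the Pythagorean identity.
Integrate the resulting trig expression in θ, then back-substitute tan(θ) = t, sec(θ) = sqrt(t**2 + 1) (absorbing any constant into C).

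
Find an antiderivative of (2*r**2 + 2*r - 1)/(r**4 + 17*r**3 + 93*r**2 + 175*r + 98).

-log(r + 1)/36 - 3*log(r + 2)/25 + 133*log(r + 7)/900 - 83/(30*r + 210) + C

Factor the denominator: (r + 1)*(r + 2)*(r + 7)**2.
Partial-fraction decomposition: 133/(900*(r + 7)) + 83/(30*(r + 7)**2) - 3/(25*(r + 2)) - 1/(36*(r + 1)).
Integrate each term; A/(r−a) gives A·log|r−a|; A/(r−a)² gives −A/(r−a).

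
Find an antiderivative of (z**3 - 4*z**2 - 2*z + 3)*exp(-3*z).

Use integration by parts with u = z**3 - 4*z**2 - 2*z + 3, dv = exp(-3*z) dz, so v = -exp(-3*z)/3.
Apply parts 3 times (tabular method): alternate signs, differentiate u down to 0, integrate dv up.

(-3*z**3 + 9*z**2 + 12*z - 5)*exp(-3*z)/9 + C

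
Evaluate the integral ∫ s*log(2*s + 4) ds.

Use integration by parts with u = log(2*s + 4), dv = s ds.
Then du = 2/(2*s + 4) ds and v = s**2/2.

s**2*log(2*s + 4)/2 - s**2/4 + s - 2*log(s + 2) + C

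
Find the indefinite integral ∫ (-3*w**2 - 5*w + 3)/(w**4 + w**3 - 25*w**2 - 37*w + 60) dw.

-97*log(w - 5)/288 + log(w - 1)/16 - 9*log(w + 3)/32 + 5*log(w + 4)/9 + C

Factor the denominator: (w - 5)*(w - 1)*(w + 3)*(w + 4).
Partial-fraction decomposition: 5/(9*(w + 4)) - 9/(32*(w + 3)) + 1/(16*(w - 1)) - 97/(288*(w - 5)).
Integrate each term: A/(w−a) contributes A·log|w−a|.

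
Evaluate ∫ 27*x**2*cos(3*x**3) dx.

3*sin(3*x**3) + C

Let u = 3*x**3, so du = (9*x**2) dx.
Rewriting, the integral becomes 3·∫ cos(u) du = 3·sin(u).
Substituting back, u = 3*x**3.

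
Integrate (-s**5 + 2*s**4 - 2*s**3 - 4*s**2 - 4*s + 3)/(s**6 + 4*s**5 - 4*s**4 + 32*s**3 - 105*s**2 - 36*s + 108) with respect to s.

-37*log(s - 2)/312 + 3*log(s - 1)/70 + 2*log(s + 1)/75 - 1187*log(s + 6)/1400 - 67*log(s**2 + 9)/1300 + 737*atan(s/3)/1950 + C

Factor the denominator: (s - 2)*(s - 1)*(s + 1)*(s + 6)*(s**2 + 9).
Partial-fraction decomposition: -67*(s - 11)/(650*(s**2 + 9)) - 1187/(1400*(s + 6)) + 2/(75*(s + 1)) + 3/(70*(s - 1)) - 37/(312*(s - 2)).
Integrate each term; A/(s−a) gives A·log|s−a|; the (Bs+D)/(s²+p²) term gives a log and an atan.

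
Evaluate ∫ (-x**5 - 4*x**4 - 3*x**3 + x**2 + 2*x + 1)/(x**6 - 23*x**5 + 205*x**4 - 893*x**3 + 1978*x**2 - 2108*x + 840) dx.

Factor the denominator: (x - 7)*(x - 6)*(x - 5)*(x - 2)**2*(x - 1).
Partial-fraction decomposition: 1/(30*(x - 1)) + 4279/(1200*(x - 2)) + 37/(20*(x - 2)**2) - 497/(6*(x - 5)) + 13559/(80*(x - 6)) - 6844/(75*(x - 7)).
Integrate each term; A/(x−a) gives A·log|x−a|; A/(x−a)² gives −A/(x−a).

-6844*log(x - 7)/75 + 13559*log(x - 6)/80 - 497*log(x - 5)/6 + 4279*log(x - 2)/1200 + log(x - 1)/30 - 37/(20*x - 40) + C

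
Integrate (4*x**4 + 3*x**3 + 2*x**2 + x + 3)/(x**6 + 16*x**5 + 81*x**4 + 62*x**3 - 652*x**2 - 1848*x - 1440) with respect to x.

Factor the denominator: (x - 3)*(x + 2)**2*(x + 4)*(x + 5)*(x + 6).
Partial-fraction decomposition: -1535/(96*(x + 6)) + 2173/(72*(x + 5)) - 863/(56*(x + 4)) + 8537/(7200*(x + 2)) - 49/(120*(x + 2)**2) + 143/(4200*(x - 3)).
Integrate each term; A/(x−a) gives A·log|x−a|; A/(x−a)² gives −A/(x−a).

143*log(x - 3)/4200 + 8537*log(x + 2)/7200 - 863*log(x + 4)/56 + 2173*log(x + 5)/72 - 1535*log(x + 6)/96 + 49/(120*x + 240) + C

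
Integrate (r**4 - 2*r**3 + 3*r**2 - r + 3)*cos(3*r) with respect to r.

Use integration by parts with u = r**4 - 2*r**3 + 3*r**2 - r + 3, dv = cos(3*r) dr, so v = sin(3*r)/3.
Apply parts 4 times (tabular method): alternate signs, differentiate u down to 0, integrate dv up.

r**4*sin(3*r)/3 - 2*r**3*sin(3*r)/3 + 4*r**3*cos(3*r)/9 + 5*r**2*sin(3*r)/9 - 2*r**2*cos(3*r)/3 + r*sin(3*r)/9 + 10*r*cos(3*r)/27 + 71*sin(3*r)/81 + cos(3*r)/27 + C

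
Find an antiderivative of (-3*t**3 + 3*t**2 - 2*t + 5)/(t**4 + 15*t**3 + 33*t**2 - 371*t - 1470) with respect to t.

-305*log(t - 5)/1584 - 773*log(t + 6)/11 + 9715*log(t + 7)/144 - 1195/(12*t + 84) + C

Factor the denominator: (t - 5)*(t + 6)*(t + 7)**2.
Partial-fraction decomposition: 9715/(144*(t + 7)) + 1195/(12*(t + 7)**2) - 773/(11*(t + 6)) - 305/(1584*(t - 5)).
Integrate each term; A/(t−a) gives A·log|t−a|; A/(t−a)² gives −A/(t−a).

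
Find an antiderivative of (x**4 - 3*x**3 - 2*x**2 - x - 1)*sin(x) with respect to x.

-x**4*cos(x) + 4*x**3*sin(x) + 3*x**3*cos(x) - 9*x**2*sin(x) + 14*x**2*cos(x) - 28*x*sin(x) - 17*x*cos(x) + 17*sin(x) - 27*cos(x) + C

Use integration by parts with u = x**4 - 3*x**3 - 2*x**2 - x - 1, dv = sin(x) dx, so v = -cos(x).
Apply parts 4 times (tabular method): alternate signs, differentiate u down to 0, integrate dv up.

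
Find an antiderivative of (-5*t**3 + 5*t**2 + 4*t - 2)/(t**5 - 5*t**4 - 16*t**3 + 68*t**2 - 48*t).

Factor the denominator: t*(t - 6)*(t - 2)*(t - 1)*(t + 4).
Partial-fraction decomposition: 191/(600*(t + 4)) + 2/(25*(t - 1)) + 7/(24*(t - 2)) - 439/(600*(t - 6)) + 1/(24*t).
Integrate each term: A/(t−a) contributes A·log|t−a|.

log(t)/24 - 439*log(t - 6)/600 + 7*log(t - 2)/24 + 2*log(t - 1)/25 + 191*log(t + 4)/600 + C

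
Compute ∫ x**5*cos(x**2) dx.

x**4*sin(x**2)/2 + x**2*cos(x**2) - sin(x**2) + C

Let u = x², du = 2x dx; rewrite as (1/2)∫ u^2·cos(1u) du.
Now integrate by parts 2 times.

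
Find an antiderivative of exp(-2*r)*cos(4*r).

exp(-2*r)*sin(4*r)/5 - exp(-2*r)*cos(4*r)/10 + C

Let I denote the integral. Integrate by parts with u = cos(4*r), dv = exp(-2*r) dr, so v = -exp(-2*r)/2: I = -exp(-2*r)*cos(4*r)/2 − 2·∫ exp(-2*r)*sin(4*r) dr.
Apply parts again with u = sin(4*r), dv = exp(-2*r) dr: ∫ exp(-2*r)*sin(4*r) dr = -exp(-2*r)*sin(4*r)/2 + 2·I. Substituting back brings back I: I = exp(-2*r)*sin(4*r) - exp(-2*r)*cos(4*r)/2 − 4·I.
Solving for I: (1 + 4)·I equals the remaining terms, so I = (1/5)·(exp(-2*r)*sin(4*r) - exp(-2*r)*cos(4*r)/2).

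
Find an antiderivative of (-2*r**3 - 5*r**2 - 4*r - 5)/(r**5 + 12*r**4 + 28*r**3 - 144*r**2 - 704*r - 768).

Factor the denominator: (r - 4)*(r + 2)*(r + 4)**2*(r + 6).
Partial-fraction decomposition: 271/(160*(r + 6)) - 421/(256*(r + 4)) + 59/(32*(r + 4)**2) + 1/(96*(r + 2)) - 229/(3840*(r - 4)).
Integrate each term; A/(r−a) gives A·log|r−a|; A/(r−a)² gives −A/(r−a).

-229*log(r - 4)/3840 + log(r + 2)/96 - 421*log(r + 4)/256 + 271*log(r + 6)/160 - 59/(32*r + 128) + C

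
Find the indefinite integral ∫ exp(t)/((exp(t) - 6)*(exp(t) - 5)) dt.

Let u = e^t, du = e^t dt.
The integral becomes ∫ du/((u-5)(u-6)); decompose into partial fractions.

log(exp(t) - 6) - log(exp(t) - 5) + C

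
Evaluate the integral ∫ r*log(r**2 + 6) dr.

r**2*log(r**2 + 6)/2 - r**2/2 + 3*log(r**2 + 6) + C

Let u = r**2 + 6, so du = (2*r) dr.
The integral becomes (1/2)·∫ log(u) du; integrate by parts with u′=log(u), dv′=du.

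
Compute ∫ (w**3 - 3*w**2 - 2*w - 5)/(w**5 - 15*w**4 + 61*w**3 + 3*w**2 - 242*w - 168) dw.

59*log(w - 7)/64 - 13*log(w - 6)/14 + log(w - 4)/50 - 149*log(w + 1)/11200 - 1/(40*w + 40) + C

Factor the denominator: (w - 7)*(w - 6)*(w - 4)*(w + 1)**2.
Partial-fraction decomposition: -149/(11200*(w + 1)) + 1/(40*(w + 1)**2) + 1/(50*(w - 4)) - 13/(14*(w - 6)) + 59/(64*(w - 7)).
Integrate each term; A/(w−a) gives A·log|w−a|; A/(w−a)² gives −A/(w−a).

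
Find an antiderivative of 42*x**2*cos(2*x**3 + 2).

Let u = 2*x**3 + 2, so du = (6*x**2) dx.
Rewriting, the integral becomes 7·∫ cos(u) du = 7·sin(u).
Substituting back, u = 2*x**3 + 2.

7*sin(2*x**3 + 2) + C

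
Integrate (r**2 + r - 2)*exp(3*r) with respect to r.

Use integration by parts with u = r**2 + r - 2, dv = exp(3*r) dr, so v = exp(3*r)/3.
Apply parts 2 times (tabular method): alternate signs, differentiate u down to 0, integrate dv up.

(9*r**2 + 3*r - 19)*exp(3*r)/27 + C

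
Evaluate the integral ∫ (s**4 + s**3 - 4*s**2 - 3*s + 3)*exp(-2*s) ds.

(-4*s**4 - 12*s**3 - 2*s**2 + 10*s - 7)*exp(-2*s)/8 + C

Use integration by parts with u = s**4 + s**3 - 4*s**2 - 3*s + 3, dv = exp(-2*s) ds, so v = -exp(-2*s)/2.
Apply parts 4 times (tabular method): alternate signs, differentiate u down to 0, integrate dv up.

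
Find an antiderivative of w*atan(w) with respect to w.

Use integration by parts with u = arctan(w), dv = w dw.
Then du = 1/(w**2 + 1) dw.

w**2*atan(w)/2 - w/2 + atan(w)/2 + C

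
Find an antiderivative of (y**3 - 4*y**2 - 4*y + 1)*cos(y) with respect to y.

y**3*sin(y) - 4*y**2*sin(y) + 3*y**2*cos(y) - 10*y*sin(y) - 8*y*cos(y) + 9*sin(y) - 10*cos(y) + C

Use integration by parts with u = y**3 - 4*y**2 - 4*y + 1, dv = cos(y) dy, so v = sin(y).
Apply parts 3 times (tabular method): alternate signs, differentiate u down to 0, integrate dv up.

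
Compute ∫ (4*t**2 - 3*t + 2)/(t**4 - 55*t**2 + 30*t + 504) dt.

64*log(t - 6)/117 - 27*log(t - 4)/77 + 47*log(t + 3)/252 - 219*log(t + 7)/572 + C

Factor the denominator: (t - 6)*(t - 4)*(t + 3)*(t + 7).
Partial-fraction decomposition: -219/(572*(t + 7)) + 47/(252*(t + 3)) - 27/(77*(t - 4)) + 64/(117*(t - 6)).
Integrate each term: A/(t−a) contributes A·log|t−a|.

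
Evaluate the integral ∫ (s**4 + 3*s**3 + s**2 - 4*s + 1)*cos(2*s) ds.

s**4*sin(2*s)/2 + 3*s**3*sin(2*s)/2 + s**3*cos(2*s) - s**2*sin(2*s) + 9*s**2*cos(2*s)/4 - 17*s*sin(2*s)/4 - s*cos(2*s) + sin(2*s) - 17*cos(2*s)/8 + C

Use integration by parts with u = s**4 + 3*s**3 + s**2 - 4*s + 1, dv = cos(2*s) ds, so v = sin(2*s)/2.
Apply parts 4 times (tabular method): alternate signs, differentiate u down to 0, integrate dv up.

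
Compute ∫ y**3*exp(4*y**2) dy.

Let u = y², du = 2y dy; rewrite as (1/2)∫ u^1·exp(4u) du.
Now integrate by parts 1 time.

(4*y**2 - 1)*exp(4*y**2)/32 + C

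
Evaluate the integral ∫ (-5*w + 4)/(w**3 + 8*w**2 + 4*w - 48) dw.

Factor the denominator: (w - 2)*(w + 4)*(w + 6).
Partial-fraction decomposition: 17/(8*(w + 6)) - 2/(w + 4) - 1/(8*(w - 2)).
Integrate each term: A/(w−a) contributes A·log|w−a|.

-log(w - 2)/8 - 2*log(w + 4) + 17*log(w + 6)/8 + C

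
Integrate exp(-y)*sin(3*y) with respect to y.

-exp(-y)*sin(3*y)/10 - 3*exp(-y)*cos(3*y)/10 + C

Let I denote the integral. Integrate by parts with u = sin(3*y), dv = exp(-y) dy, so v = -exp(-y): I = -exp(-y)*sin(3*y) + 3·∫ exp(-y)*cos(3*y) dy.
Apply parts again with u = cos(3*y), dv = exp(-y) dy: ∫ exp(-y)*cos(3*y) dy = -exp(-y)*cos(3*y) − 3·I. Substituting back brings back I: I = -exp(-y)*sin(3*y) - 3*exp(-y)*cos(3*y) − 9·I.
Solving for I: (1 + 9)·I equals the remaining terms, so I = (1/10)·(-exp(-y)*sin(3*y) - 3*exp(-y)*cos(3*y)).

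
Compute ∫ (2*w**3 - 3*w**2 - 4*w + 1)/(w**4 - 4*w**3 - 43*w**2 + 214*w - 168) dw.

Factor the denominator: (w - 6)*(w - 4)*(w - 1)*(w + 7).
Partial-fraction decomposition: 201/(286*(w + 7)) - 1/(30*(w - 1)) - 65/(66*(w - 4)) + 301/(130*(w - 6)).
Integrate each term: A/(w−a) contributes A·log|w−a|.

301*log(w - 6)/130 - 65*log(w - 4)/66 - log(w - 1)/30 + 201*log(w + 7)/286 + C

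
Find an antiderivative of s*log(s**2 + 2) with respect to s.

Let u = s**2 + 2, so du = (2*s) ds.
The integral becomes (1/2)·∫ log(u) du; integrate by parts with u′=log(u), dv′=du.

s**2*log(s**2 + 2)/2 - s**2/2 + log(s**2 + 2) + C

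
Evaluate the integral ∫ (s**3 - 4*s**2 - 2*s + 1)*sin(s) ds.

Use integration by parts with u = s**3 - 4*s**2 - 2*s + 1, dv = sin(s) ds, so v = -cos(s).
Apply parts 3 times (tabular method): alternate signs, differentiate u down to 0, integrate dv up.

-s**3*cos(s) + 3*s**2*sin(s) + 4*s**2*cos(s) - 8*s*sin(s) + 8*s*cos(s) - 8*sin(s) - 9*cos(s) + C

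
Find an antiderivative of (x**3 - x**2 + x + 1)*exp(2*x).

Use integration by parts with u = x**3 - x**2 + x + 1, dv = exp(2*x) dx, so v = exp(2*x)/2.
Apply parts 3 times (tabular method): alternate signs, differentiate u down to 0, integrate dv up.

(4*x**3 - 10*x**2 + 14*x - 3)*exp(2*x)/8 + C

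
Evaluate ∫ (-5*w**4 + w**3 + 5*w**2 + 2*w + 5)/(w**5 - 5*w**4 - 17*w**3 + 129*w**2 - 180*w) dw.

-log(w)/36 - 1123*log(w - 4)/36 + 7865*log(w - 3)/288 - 313*log(w + 5)/288 - 161/(12*w - 36) + C

Factor the denominator: w*(w - 4)*(w - 3)**2*(w + 5).
Partial-fraction decomposition: -313/(288*(w + 5)) + 7865/(288*(w - 3)) + 161/(12*(w - 3)**2) - 1123/(36*(w - 4)) - 1/(36*w).
Integrate each term; A/(w−a) gives A·log|w−a|; A/(w−a)² gives −A/(w−a).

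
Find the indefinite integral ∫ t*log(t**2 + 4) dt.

t**2*log(t**2 + 4)/2 - t**2/2 + 2*log(t**2 + 4) + C

Let u = t**2 + 4, so du = (2*t) dt.
The integral becomes (1/2)·∫ log(u) du; integrate by parts with u′=log(u), dv′=du.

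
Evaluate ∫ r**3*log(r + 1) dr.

Use integration by parts with u = log(r + 1), dv = r**3 dr.
Then du = 1/(r + 1) dr and v = r**4/4.

r**4*log(r + 1)/4 - r**4/16 + r**3/12 - r**2/8 + r/4 - log(r + 1)/4 + C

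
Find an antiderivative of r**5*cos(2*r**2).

r**4*sin(2*r**2)/4 + r**2*cos(2*r**2)/4 - sin(2*r**2)/8 + C

Let u = r², du = 2r dr; rewrite as (1/2)∫ u^2·cos(2u) du.
Now integrate by parts 2 times.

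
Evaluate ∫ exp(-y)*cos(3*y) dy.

3*exp(-y)*sin(3*y)/10 - exp(-y)*cos(3*y)/10 + C

Let I denote the integral. Integrate by parts with u = cos(3*y), dv = exp(-y) dy, so v = -exp(-y): I = -exp(-y)*cos(3*y) − 3·∫ exp(-y)*sin(3*y) dy.
Apply parts again with u = sin(3*y), dv = exp(-y) dy: ∫ exp(-y)*sin(3*y) dy = -exp(-y)*sin(3*y) + 3·I. Substituting back brings back I: I = 3*exp(-y)*sin(3*y) - exp(-y)*cos(3*y) − 9·I.
Solving for I: (1 + 9)·I equals the remaining terms, so I = (1/10)·(3*exp(-y)*sin(3*y) - exp(-y)*cos(3*y)).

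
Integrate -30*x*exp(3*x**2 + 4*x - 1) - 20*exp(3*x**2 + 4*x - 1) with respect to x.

Let u = 3*x**2 + 4*x - 1, so du = (6*x + 4) dx.
Rewriting, the integral becomes -5·∫ e^u du = -5·e^u.
Substituting back, u = 3*x**2 + 4*x - 1.

-5*exp(3*x**2 + 4*x - 1) + C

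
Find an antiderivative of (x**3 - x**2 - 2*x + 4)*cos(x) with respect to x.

x**3*sin(x) - x**2*sin(x) + 3*x**2*cos(x) - 8*x*sin(x) - 2*x*cos(x) + 6*sin(x) - 8*cos(x) + C

Use integration by parts with u = x**3 - x**2 - 2*x + 4, dv = cos(x) dx, so v = sin(x).
Apply parts 3 times (tabular method): alternate signs, differentiate u down to 0, integrate dv up.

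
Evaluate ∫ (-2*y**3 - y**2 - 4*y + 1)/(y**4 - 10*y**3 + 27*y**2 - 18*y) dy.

-log(y)/18 - 491*log(y - 6)/90 + 37*log(y - 3)/9 - 3*log(y - 1)/5 + C

Factor the denominator: y*(y - 6)*(y - 3)*(y - 1).
Partial-fraction decomposition: -3/(5*(y - 1)) + 37/(9*(y - 3)) - 491/(90*(y - 6)) - 1/(18*y).
Integrate each term: A/(y−a) contributes A·log|y−a|.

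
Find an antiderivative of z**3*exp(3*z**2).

Let u = z², du = 2z dz; rewrite as (1/2)∫ u^1·exp(3u) du.
Now integrate by parts 1 time.

(3*z**2 - 1)*exp(3*z**2)/18 + C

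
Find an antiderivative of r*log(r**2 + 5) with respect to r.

Let u = r**2 + 5, so du = (2*r) dr.
The integral becomes (1/2)·∫ log(u) du; integrate by parts with u′=log(u), dv′=du.

r**2*log(r**2 + 5)/2 - r**2/2 + 5*log(r**2 + 5)/2 + C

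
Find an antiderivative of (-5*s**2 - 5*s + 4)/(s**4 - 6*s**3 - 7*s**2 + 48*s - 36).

Factor the denominator: (s - 6)*(s - 2)*(s - 1)*(s + 3).
Partial-fraction decomposition: 13/(90*(s + 3)) - 3/(10*(s - 1)) + 13/(10*(s - 2)) - 103/(90*(s - 6)).
Integrate each term: A/(s−a) contributes A·log|s−a|.

-103*log(s - 6)/90 + 13*log(s - 2)/10 - 3*log(s - 1)/10 + 13*log(s + 3)/90 + C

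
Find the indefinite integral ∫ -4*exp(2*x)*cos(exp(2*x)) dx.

Let u = exp(2*x), so du = (2*exp(2*x)) dx.
Rewriting, the integral becomes -2·∫ cos(u) du = -2·sin(u).
Substituting back, u = exp(2*x).

-2*sin(exp(2*x)) + C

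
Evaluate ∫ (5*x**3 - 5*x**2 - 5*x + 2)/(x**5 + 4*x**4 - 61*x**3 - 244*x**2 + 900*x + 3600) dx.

109*log(x - 6)/165 - 53*log(x - 5)/110 - 21*log(x + 4)/10 + 723*log(x + 5)/110 - 307*log(x + 6)/66 + C

Factor the denominator: (x - 6)*(x - 5)*(x + 4)*(x + 5)*(x + 6).
Partial-fraction decomposition: -307/(66*(x + 6)) + 723/(110*(x + 5)) - 21/(10*(x + 4)) - 53/(110*(x - 5)) + 109/(165*(x - 6)).
Integrate each term: A/(x−a) contributes A·log|x−a|.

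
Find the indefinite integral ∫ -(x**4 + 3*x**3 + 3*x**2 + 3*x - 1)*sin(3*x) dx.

x**4*cos(3*x)/3 - 4*x**3*sin(3*x)/9 + x**3*cos(3*x) - x**2*sin(3*x) + 5*x**2*cos(3*x)/9 - 10*x*sin(3*x)/27 + x*cos(3*x)/3 - sin(3*x)/9 - 37*cos(3*x)/81 + C

Use integration by parts with u = x**4 + 3*x**3 + 3*x**2 + 3*x - 1, dv = -sin(3*x) dx, so v = cos(3*x)/3.
Apply parts 4 times (tabular method): alternate signs, differentiate u down to 0, integrate dv up.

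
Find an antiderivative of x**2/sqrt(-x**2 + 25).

Substitute x = 5·sin(θ), so dx = 5·cos(θ) dθ and the radical becomes sqrt(-x**2 + 25) = 5·cos(θ) by the Pythagorean identity.
Integrate the resulting trig expression in θ, then back-substitute θ = asin(x/5), sin(θ) = x/5, cos(θ) = sqrt(-x**2 + 25)/5 (absorbing any constant into C).

-x*sqrt(-x**2 + 25)/2 + 25*asin(x/5)/2 + C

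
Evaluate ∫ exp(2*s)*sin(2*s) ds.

exp(2*s)*sin(2*s)/4 - exp(2*s)*cos(2*s)/4 + C

Let I denote the integral. Integrate by parts with u = sin(2*s), dv = exp(2*s) ds, so v = exp(2*s)/2: I = exp(2*s)*sin(2*s)/2 − ∫ exp(2*s)*cos(2*s) ds.
Apply parts again with u = cos(2*s), dv = exp(2*s) ds: ∫ exp(2*s)*cos(2*s) ds = exp(2*s)*cos(2*s)/2 + I. Substituting back brings back I: I = exp(2*s)*sin(2*s)/2 - exp(2*s)*cos(2*s)/2 − I.
Solving for I: (1 + 1)·I equals the remaining terms, so I = (1/2)·(exp(2*s)*sin(2*s)/2 - exp(2*s)*cos(2*s)/2).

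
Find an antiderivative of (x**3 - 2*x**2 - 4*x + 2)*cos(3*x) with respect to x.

x**3*sin(3*x)/3 - 2*x**2*sin(3*x)/3 + x**2*cos(3*x)/3 - 14*x*sin(3*x)/9 - 4*x*cos(3*x)/9 + 22*sin(3*x)/27 - 14*cos(3*x)/27 + C

Use integration by parts with u = x**3 - 2*x**2 - 4*x + 2, dv = cos(3*x) dx, so v = sin(3*x)/3.
Apply parts 3 times (tabular method): alternate signs, differentiate u down to 0, integrate dv up.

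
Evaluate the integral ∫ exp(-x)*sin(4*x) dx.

-exp(-x)*sin(4*x)/17 - 4*exp(-x)*cos(4*x)/17 + C

Let I denote the integral. Integrate by parts with u = sin(4*x), dv = exp(-x) dx, so v = -exp(-x): I = -exp(-x)*sin(4*x) + 4·∫ exp(-x)*cos(4*x) dx.
Apply parts again with u = cos(4*x), dv = exp(-x) dx: ∫ exp(-x)*cos(4*x) dx = -exp(-x)*cos(4*x) − 4·I. Substituting back brings back I: I = -exp(-x)*sin(4*x) - 4*exp(-x)*cos(4*x) − 16·I.
Solving for I: (1 + 16)·I equals the remaining terms, so I = (1/17)·(-exp(-x)*sin(4*x) - 4*exp(-x)*cos(4*x)).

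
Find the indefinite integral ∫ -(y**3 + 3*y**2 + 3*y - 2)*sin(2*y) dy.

y**3*cos(2*y)/2 - 3*y**2*sin(2*y)/4 + 3*y**2*cos(2*y)/2 - 3*y*sin(2*y)/2 + 3*y*cos(2*y)/4 - 3*sin(2*y)/8 - 7*cos(2*y)/4 + C

Use integration by parts with u = y**3 + 3*y**2 + 3*y - 2, dv = -sin(2*y) dy, so v = cos(2*y)/2.
Apply parts 3 times (tabular method): alternate signs, differentiate u down to 0, integrate dv up.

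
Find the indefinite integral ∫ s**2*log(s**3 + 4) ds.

s**3*log(s**3 + 4)/3 - s**3/3 + 4*log(s**3 + 4)/3 + C

Let u = s**3 + 4, so du = (3*s**2) ds.
The integral becomes (1/3)·∫ log(u) du; integrate by parts with u′=log(u), dv′=du.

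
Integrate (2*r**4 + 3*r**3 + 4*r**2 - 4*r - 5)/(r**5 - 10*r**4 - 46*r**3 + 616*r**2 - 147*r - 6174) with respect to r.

Factor the denominator: (r - 7)**2*(r - 6)*(r + 3)*(r + 7).
Partial-fraction decomposition: 499/(1274*(r + 7)) - 31/(900*(r + 3)) + 3355/(117*(r - 6)) - 132459/(4900*(r - 7)) + 2997/(70*(r - 7)**2).
Integrate each term; A/(r−a) gives A·log|r−a|; A/(r−a)² gives −A/(r−a).

-132459*log(r - 7)/4900 + 3355*log(r - 6)/117 - 31*log(r + 3)/900 + 499*log(r + 7)/1274 - 2997/(70*r - 490) + C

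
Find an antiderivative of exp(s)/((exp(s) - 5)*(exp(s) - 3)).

log(exp(s) - 5)/2 - log(exp(s) - 3)/2 + C

Let u = e^s, du = e^s ds.
The integral becomes ∫ du/((u-3)(u-5)); decompose into partial fractions.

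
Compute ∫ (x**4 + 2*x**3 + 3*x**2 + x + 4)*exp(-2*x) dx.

Use integration by parts with u = x**4 + 2*x**3 + 3*x**2 + x + 4, dv = exp(-2*x) dx, so v = -exp(-2*x)/2.
Apply parts 4 times (tabular method): alternate signs, differentiate u down to 0, integrate dv up.

(-x**4 - 4*x**3 - 9*x**2 - 10*x - 9)*exp(-2*x)/2 + C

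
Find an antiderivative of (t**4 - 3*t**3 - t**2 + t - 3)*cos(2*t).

t**4*sin(2*t)/2 - 3*t**3*sin(2*t)/2 + t**3*cos(2*t) - 2*t**2*sin(2*t) - 9*t**2*cos(2*t)/4 + 11*t*sin(2*t)/4 - 2*t*cos(2*t) - sin(2*t)/2 + 11*cos(2*t)/8 + C

Use integration by parts with u = t**4 - 3*t**3 - t**2 + t - 3, dv = cos(2*t) dt, so v = sin(2*t)/2.
Apply parts 4 times (tabular method): alternate signs, differentiate u down to 0, integrate dv up.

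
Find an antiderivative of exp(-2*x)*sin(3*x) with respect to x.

Let I denote the integral. Integrate by parts with u = sin(3*x), dv = exp(-2*x) dx, so v = -exp(-2*x)/2: I = -exp(-2*x)*sin(3*x)/2 + (3/2)·∫ exp(-2*x)*cos(3*x) dx.
Apply parts again with u = cos(3*x), dv = exp(-2*x) dx: ∫ exp(-2*x)*cos(3*x) dx = -exp(-2*x)*cos(3*x)/2 − (3/2)·I. Substituting back brings back I: I = -exp(-2*x)*sin(3*x)/2 - 3*exp(-2*x)*cos(3*x)/4 − (9/4)·I.
Solving for I: (1 + 9/4)·I equals the remaining terms, so I = (4/13)·(-exp(-2*x)*sin(3*x)/2 - 3*exp(-2*x)*cos(3*x)/4).

-2*exp(-2*x)*sin(3*x)/13 - 3*exp(-2*x)*cos(3*x)/13 + C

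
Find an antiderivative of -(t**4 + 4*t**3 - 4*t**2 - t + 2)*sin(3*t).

t**4*cos(3*t)/3 - 4*t**3*sin(3*t)/9 + 4*t**3*cos(3*t)/3 - 4*t**2*sin(3*t)/3 - 16*t**2*cos(3*t)/9 + 32*t*sin(3*t)/27 - 11*t*cos(3*t)/9 + 11*sin(3*t)/27 + 86*cos(3*t)/81 + C

Use integration by parts with u = t**4 + 4*t**3 - 4*t**2 - t + 2, dv = -sin(3*t) dt, so v = cos(3*t)/3.
Apply parts 4 times (tabular method): alternate signs, differentiate u down to 0, integrate dv up.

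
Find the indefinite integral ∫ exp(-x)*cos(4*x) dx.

Let I denote the integral. Integrate by parts with u = cos(4*x), dv = exp(-x) dx, so v = -exp(-x): I = -exp(-x)*cos(4*x) − 4·∫ exp(-x)*sin(4*x) dx.
Apply parts again with u = sin(4*x), dv = exp(-x) dx: ∫ exp(-x)*sin(4*x) dx = -exp(-x)*sin(4*x) + 4·I. Substituting back brings back I: I = 4*exp(-x)*sin(4*x) - exp(-x)*cos(4*x) − 16·I.
Solving for I: (1 + 16)·I equals the remaining terms, so I = (1/17)·(4*exp(-x)*sin(4*x) - exp(-x)*cos(4*x)).

4*exp(-x)*sin(4*x)/17 - exp(-x)*cos(4*x)/17 + C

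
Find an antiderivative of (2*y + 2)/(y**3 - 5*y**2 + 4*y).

log(y)/2 + 5*log(y - 4)/6 - 4*log(y - 1)/3 + C

Factor the denominator: y*(y - 4)*(y - 1).
Partial-fraction decomposition: -4/(3*(y - 1)) + 5/(6*(y - 4)) + 1/(2*y).
Integrate each term: A/(y−a) contributes A·log|y−a|.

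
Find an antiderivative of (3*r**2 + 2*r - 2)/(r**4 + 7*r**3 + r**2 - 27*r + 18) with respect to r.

191*log(r - 1)/784 + 19*log(r + 3)/48 - 94*log(r + 6)/147 - 3/(28*r - 28) + C

Factor the denominator: (r - 1)**2*(r + 3)*(r + 6).
Partial-fraction decomposition: -94/(147*(r + 6)) + 19/(48*(r + 3)) + 191/(784*(r - 1)) + 3/(28*(r - 1)**2).
Integrate each term; A/(r−a) gives A·log|r−a|; A/(r−a)² gives −A/(r−a).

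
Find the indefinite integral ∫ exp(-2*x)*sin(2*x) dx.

Let I denote the integral. Integrate by parts with u = sin(2*x), dv = exp(-2*x) dx, so v = -exp(-2*x)/2: I = -exp(-2*x)*sin(2*x)/2 + ∫ exp(-2*x)*cos(2*x) dx.
Apply parts again with u = cos(2*x), dv = exp(-2*x) dx: ∫ exp(-2*x)*cos(2*x) dx = -exp(-2*x)*cos(2*x)/2 − I. Substituting back brings back I: I = -exp(-2*x)*sin(2*x)/2 - exp(-2*x)*cos(2*x)/2 − I.
Solving for I: (1 + 1)·I equals the remaining terms, so I = (1/2)·(-exp(-2*x)*sin(2*x)/2 - exp(-2*x)*cos(2*x)/2).

-exp(-2*x)*sin(2*x)/4 - exp(-2*x)*cos(2*x)/4 + C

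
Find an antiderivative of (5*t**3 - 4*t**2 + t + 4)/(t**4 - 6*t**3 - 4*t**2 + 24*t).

Factor the denominator: t*(t - 6)*(t - 2)*(t + 2).
Partial-fraction decomposition: 27/(32*(t + 2)) - 15/(16*(t - 2)) + 473/(96*(t - 6)) + 1/(6*t).
Integrate each term: A/(t−a) contributes A·log|t−a|.

log(t)/6 + 473*log(t - 6)/96 - 15*log(t - 2)/16 + 27*log(t + 2)/32 + C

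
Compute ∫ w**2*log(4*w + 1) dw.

w**3*log(4*w + 1)/3 - w**3/9 + w**2/24 - w/48 + log(4*w + 1)/192 + C

Use integration by parts with u = log(4*w + 1), dv = w**2 dw.
Then du = 4/(4*w + 1) dw and v = w**3/3.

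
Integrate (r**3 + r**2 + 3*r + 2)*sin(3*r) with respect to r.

-r**3*cos(3*r)/3 + r**2*sin(3*r)/3 - r**2*cos(3*r)/3 + 2*r*sin(3*r)/9 - 7*r*cos(3*r)/9 + 7*sin(3*r)/27 - 16*cos(3*r)/27 + C

Use integration by parts with u = r**3 + r**2 + 3*r + 2, dv = sin(3*r) dr, so v = -cos(3*r)/3.
Apply parts 3 times (tabular method): alternate signs, differentiate u down to 0, integrate dv up.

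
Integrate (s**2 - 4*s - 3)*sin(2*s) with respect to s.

Use integration by parts with u = s**2 - 4*s - 3, dv = sin(2*s) ds, so v = -cos(2*s)/2.
Apply parts 2 times (tabular method): alternate signs, differentiate u down to 0, integrate dv up.

-s**2*cos(2*s)/2 + s*sin(2*s)/2 + 2*s*cos(2*s) - sin(2*s) + 7*cos(2*s)/4 + C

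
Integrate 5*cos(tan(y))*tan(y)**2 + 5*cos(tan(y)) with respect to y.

Let u = tan(y), so du = (tan(y)**2 + 1) dy.
Rewriting, the integral becomes 5·∫ cos(u) du = 5·sin(u).
Substituting back, u = tan(y).

5*sin(tan(y)) + C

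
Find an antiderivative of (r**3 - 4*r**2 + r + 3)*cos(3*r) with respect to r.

Use integration by parts with u = r**3 - 4*r**2 + r + 3, dv = cos(3*r) dr, so v = sin(3*r)/3.
Apply parts 3 times (tabular method): alternate signs, differentiate u down to 0, integrate dv up.

r**3*sin(3*r)/3 - 4*r**2*sin(3*r)/3 + r**2*cos(3*r)/3 + r*sin(3*r)/9 - 8*r*cos(3*r)/9 + 35*sin(3*r)/27 + cos(3*r)/27 + C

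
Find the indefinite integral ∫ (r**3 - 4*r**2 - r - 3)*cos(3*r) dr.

r**3*sin(3*r)/3 - 4*r**2*sin(3*r)/3 + r**2*cos(3*r)/3 - 5*r*sin(3*r)/9 - 8*r*cos(3*r)/9 - 19*sin(3*r)/27 - 5*cos(3*r)/27 + C

Use integration by parts with u = r**3 - 4*r**2 - r - 3, dv = cos(3*r) dr, so v = sin(3*r)/3.
Apply parts 3 times (tabular method): alternate signs, differentiate u down to 0, integrate dv up.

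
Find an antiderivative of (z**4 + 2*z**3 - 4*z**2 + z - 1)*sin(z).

-z**4*cos(z) + 4*z**3*sin(z) - 2*z**3*cos(z) + 6*z**2*sin(z) + 16*z**2*cos(z) - 32*z*sin(z) + 11*z*cos(z) - 11*sin(z) - 31*cos(z) + C

Use integration by parts with u = z**4 + 2*z**3 - 4*z**2 + z - 1, dv = sin(z) dz, so v = -cos(z).
Apply parts 4 times (tabular method): alternate signs, differentiate u down to 0, integrate dv up.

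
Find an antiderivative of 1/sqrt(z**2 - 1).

log(z + sqrt(z**2 - 1)) + C

Substitute z = sec(θ), so dz = sec(θ)*tan(θ) dθ and the radical becomes sqrt(z**2 - 1) = tan(θ) by the Pythagorean identity.
Integrate the resulting trig expression in θ, then back-substitute sec(θ) = z, tan(θ) = sqrt(z**2 - 1) (absorbing any constant into C).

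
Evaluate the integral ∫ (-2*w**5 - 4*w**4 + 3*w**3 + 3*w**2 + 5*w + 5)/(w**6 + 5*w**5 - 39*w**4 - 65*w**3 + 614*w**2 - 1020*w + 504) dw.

-341*log(w - 3)/90 + 15611*log(w - 2)/5184 - 5*log(w - 1)/56 + 9803*log(w + 6)/4032 - 11549*log(w + 7)/3240 - 77/(72*w - 144) + C

Factor the denominator: (w - 3)*(w - 2)**2*(w - 1)*(w + 6)*(w + 7).
Partial-fraction decomposition: -11549/(3240*(w + 7)) + 9803/(4032*(w + 6)) - 5/(56*(w - 1)) + 15611/(5184*(w - 2)) + 77/(72*(w - 2)**2) - 341/(90*(w - 3)).
Integrate each term; A/(w−a) gives A·log|w−a|; A/(w−a)² gives −A/(w−a).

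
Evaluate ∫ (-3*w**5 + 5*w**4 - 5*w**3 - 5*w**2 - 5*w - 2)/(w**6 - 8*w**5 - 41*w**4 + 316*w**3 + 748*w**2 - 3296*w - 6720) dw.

Factor the denominator: (w - 7)*(w - 6)*(w - 5)*(w + 2)*(w + 4)**2.
Partial-fraction decomposition: -161141/(196020*(w + 4)) + 461/(198*(w + 4)**2) - 17/(168*(w + 2)) - 7027/(1134*(w - 5)) + 907/(40*(w - 6)) - 13471/(726*(w - 7)).
Integrate each term; A/(w−a) gives A·log|w−a|; A/(w−a)² gives −A/(w−a).

-13471*log(w - 7)/726 + 907*log(w - 6)/40 - 7027*log(w - 5)/1134 - 17*log(w + 2)/168 - 161141*log(w + 4)/196020 - 461/(198*w + 792) + C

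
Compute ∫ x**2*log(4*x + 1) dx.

x**3*log(4*x + 1)/3 - x**3/9 + x**2/24 - x/48 + log(4*x + 1)/192 + C

Use integration by parts with u = log(4*x + 1), dv = x**2 dx.
Then du = 4/(4*x + 1) dx and v = x**3/3.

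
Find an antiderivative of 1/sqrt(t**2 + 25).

log(t + sqrt(t**2 + 25)) + C

Substitute t = 5·tan(θ), so dt = 5·sec(θ)^2 dθ and the radical becomes sqrt(t**2 + 25) = 5·sec(θ) by the Pythagorean identity.
Integrate the resulting trig expression in θ, then back-substitute tan(θ) = t/5, sec(θ) = sqrt(t**2 + 25)/5 (absorbing any constant into C).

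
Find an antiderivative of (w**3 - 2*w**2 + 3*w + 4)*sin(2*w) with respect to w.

-w**3*cos(2*w)/2 + 3*w**2*sin(2*w)/4 + w**2*cos(2*w) - w*sin(2*w) - 3*w*cos(2*w)/4 + 3*sin(2*w)/8 - 5*cos(2*w)/2 + C

Use integration by parts with u = w**3 - 2*w**2 + 3*w + 4, dv = sin(2*w) dw, so v = -cos(2*w)/2.
Apply parts 3 times (tabular method): alternate signs, differentiate u down to 0, integrate dv up.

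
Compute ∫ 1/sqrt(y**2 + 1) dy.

Substitute y = tan(θ), so dy = sec(θ)^2 dθ and the radical becomes sqrt(y**2 + 1) = sec(θ) by the Pythagorean identity.
Integrate the resulting trig expression in θ, then back-substitute tan(θ) = y, sec(θ) = sqrt(y**2 + 1) (absorbing any constant into C).

log(y + sqrt(y**2 + 1)) + C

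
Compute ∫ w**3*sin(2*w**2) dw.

-w**2*cos(2*w**2)/4 + sin(2*w**2)/8 + C

Let u = w², du = 2w dw; rewrite as (1/2)∫ u^1·sin(2u) du.
Now integrate by parts 1 time.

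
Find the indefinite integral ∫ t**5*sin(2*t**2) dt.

-t**4*cos(2*t**2)/4 + t**2*sin(2*t**2)/4 + cos(2*t**2)/8 + C

Let u = t², du = 2t dt; rewrite as (1/2)∫ u^2·sin(2u) du.
Now integrate by parts 2 times.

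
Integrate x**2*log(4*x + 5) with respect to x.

Use integration by parts with u = log(4*x + 5), dv = x**2 dx.
Then du = 4/(4*x + 5) dx and v = x**3/3.

x**3*log(4*x + 5)/3 - x**3/9 + 5*x**2/24 - 25*x/48 + 125*log(4*x + 5)/192 + C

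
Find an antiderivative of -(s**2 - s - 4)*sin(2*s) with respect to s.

s**2*cos(2*s)/2 - s*sin(2*s)/2 - s*cos(2*s)/2 + sin(2*s)/4 - 9*cos(2*s)/4 + C

Use integration by parts with u = s**2 - s - 4, dv = -sin(2*s) ds, so v = cos(2*s)/2.
Apply parts 2 times (tabular method): alternate signs, differentiate u down to 0, integrate dv up.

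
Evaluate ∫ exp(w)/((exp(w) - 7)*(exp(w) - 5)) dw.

Let u = e^w, du = e^w dw.
The integral becomes ∫ du/((u-7)(u-5)); decompose into partial fractions.

log(exp(w) - 7)/2 - log(exp(w) - 5)/2 + C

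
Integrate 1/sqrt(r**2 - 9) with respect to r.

log(r + sqrt(r**2 - 9)) + C

Substitute r = 3·sec(θ), so dr = 3·sec(θ)*tan(θ) dθ and the radical becomes sqrt(r**2 - 9) = 3·tan(θ) by the Pythagorean identity.
Integrate the resulting trig expression in θ, then back-substitute sec(θ) = r/3, tan(θ) = sqrt(r**2 - 9)/3 (absorbing any constant into C).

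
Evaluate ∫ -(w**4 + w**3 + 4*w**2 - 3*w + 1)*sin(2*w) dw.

w**4*cos(2*w)/2 - w**3*sin(2*w) + w**3*cos(2*w)/2 - 3*w**2*sin(2*w)/4 + w**2*cos(2*w)/2 - w*sin(2*w)/2 - 9*w*cos(2*w)/4 + 9*sin(2*w)/8 + cos(2*w)/4 + C

Use integration by parts with u = w**4 + w**3 + 4*w**2 - 3*w + 1, dv = -sin(2*w) dw, so v = cos(2*w)/2.
Apply parts 4 times (tabular method): alternate signs, differentiate u down to 0, integrate dv up.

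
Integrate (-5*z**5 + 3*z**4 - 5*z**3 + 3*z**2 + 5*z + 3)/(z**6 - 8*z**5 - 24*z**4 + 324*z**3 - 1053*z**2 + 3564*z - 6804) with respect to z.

-388991*log(z - 6)/114075 - 59*log(z - 3)/90 - 23267*log(z + 7)/24505 + 587*log(z**2 + 9)/78300 - 3247*atan(z/3)/13050 + 11977/(585*z - 3510) + C

Factor the denominator: (z - 6)**2*(z - 3)*(z + 7)*(z**2 + 9).
Partial-fraction decomposition: (587*z - 29223)/(39150*(z**2 + 9)) - 23267/(24505*(z + 7)) - 59/(90*(z - 3)) - 388991/(114075*(z - 6)) - 11977/(585*(z - 6)**2).
Integrate each term; A/(z−a) gives A·log|z−a|; the (Bz+D)/(z²+p²) term gives a log and an atan.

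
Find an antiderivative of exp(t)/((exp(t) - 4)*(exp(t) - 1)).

Let u = e^t, du = e^t dt.
The integral becomes ∫ du/((u-4)(u-1)); decompose into partial fractions.

log(exp(t) - 4)/3 - log(exp(t) - 1)/3 + C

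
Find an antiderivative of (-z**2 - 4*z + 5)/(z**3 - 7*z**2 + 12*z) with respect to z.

Factor the denominator: z*(z - 4)*(z - 3).
Partial-fraction decomposition: 16/(3*(z - 3)) - 27/(4*(z - 4)) + 5/(12*z).
Integrate each term: A/(z−a) contributes A·log|z−a|.

5*log(z)/12 - 27*log(z - 4)/4 + 16*log(z - 3)/3 + C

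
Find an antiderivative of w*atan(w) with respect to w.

Use integration by parts with u = arctan(w), dv = w dw.
Then du = 1/(w**2 + 1) dw.

w**2*atan(w)/2 - w/2 + atan(w)/2 + C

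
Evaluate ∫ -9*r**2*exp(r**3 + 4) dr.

-3*exp(r**3 + 4) + C

Let u = r**3 + 4, so du = (3*r**2) dr.
Rewriting, the integral becomes -3·∫ e^u du = -3·e^u.
Substituting back, u = r**3 + 4.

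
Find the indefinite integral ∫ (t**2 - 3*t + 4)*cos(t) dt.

Use integration by parts with u = t**2 - 3*t + 4, dv = cos(t) dt, so v = sin(t).
Apply parts 2 times (tabular method): alternate signs, differentiate u down to 0, integrate dv up.

t**2*sin(t) - 3*t*sin(t) + 2*t*cos(t) + 2*sin(t) - 3*cos(t) + C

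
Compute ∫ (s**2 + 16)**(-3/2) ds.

s/(16*sqrt(s**2 + 16)) + C

Substitute s = 4·tan(θ), so ds = 4·sec(θ)^2 dθ and the radical becomes sqrt(s**2 + 16) = 4·sec(θ) by the Pythagorean identity.
Integrate the resulting trig expression in θ, then back-substitute tan(θ) = s/4, sec(θ) = sqrt(s**2 + 16)/4 (absorbing any constant into C).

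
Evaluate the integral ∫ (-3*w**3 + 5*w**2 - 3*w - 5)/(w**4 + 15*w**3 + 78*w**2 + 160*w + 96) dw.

2*log(w + 1)/15 + 467*log(w + 4)/12 - 841*log(w + 6)/20 + 93/(2*w + 8) + C

Factor the denominator: (w + 1)*(w + 4)**2*(w + 6).
Partial-fraction decomposition: -841/(20*(w + 6)) + 467/(12*(w + 4)) - 93/(2*(w + 4)**2) + 2/(15*(w + 1)).
Integrate each term; A/(w−a) gives A·log|w−a|; A/(w−a)² gives −A/(w−a).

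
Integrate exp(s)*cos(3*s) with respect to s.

3*exp(s)*sin(3*s)/10 + exp(s)*cos(3*s)/10 + C

Let I denote the integral. Integrate by parts with u = cos(3*s), dv = exp(s) ds, so v = exp(s): I = exp(s)*cos(3*s) + 3·∫ exp(s)*sin(3*s) ds.
Apply parts again with u = sin(3*s), dv = exp(s) ds: ∫ exp(s)*sin(3*s) ds = exp(s)*sin(3*s) − 3·I. Substituting back brings back I: I = 3*exp(s)*sin(3*s) + exp(s)*cos(3*s) − 9·I.
Solving for I: (1 + 9)·I equals the remaining terms, so I = (1/10)·(3*exp(s)*sin(3*s) + exp(s)*cos(3*s)).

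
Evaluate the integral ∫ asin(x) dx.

x*asin(x) + sqrt(-x**2 + 1) + C

Use integration by parts with u = arcsin(x), dv = dx.
Then du = 1/sqrt(-x**2 + 1) dx.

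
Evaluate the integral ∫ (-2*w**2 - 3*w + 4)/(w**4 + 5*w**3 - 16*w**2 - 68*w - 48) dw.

-2*log(w - 4)/15 - log(w + 1)/5 + log(w + 2)/12 + log(w + 6)/4 + C

Factor the denominator: (w - 4)*(w + 1)*(w + 2)*(w + 6).
Partial-fraction decomposition: 1/(4*(w + 6)) + 1/(12*(w + 2)) - 1/(5*(w + 1)) - 2/(15*(w - 4)).
Integrate each term: A/(w−a) contributes A·log|w−a|.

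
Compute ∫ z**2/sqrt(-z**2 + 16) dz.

-z*sqrt(-z**2 + 16)/2 + 8*asin(z/4) + C

Substitute z = 4·sin(θ), so dz = 4·cos(θ) dθ and the radical becomes sqrt(-z**2 + 16) = 4·cos(θ) by the Pythagorean identity.
Integrate the resulting trig expression in θ, then back-substitute θ = asin(z/4), sin(θ) = z/4, cos(θ) = sqrt(-z**2 + 16)/4 (absorbing any constant into C).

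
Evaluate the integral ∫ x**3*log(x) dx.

x**4*log(x)/4 - x**4/16 + C

Use integration by parts with u = log(x), dv = x**3 dx.
Then du = 1/x dx and v = x**4/4.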